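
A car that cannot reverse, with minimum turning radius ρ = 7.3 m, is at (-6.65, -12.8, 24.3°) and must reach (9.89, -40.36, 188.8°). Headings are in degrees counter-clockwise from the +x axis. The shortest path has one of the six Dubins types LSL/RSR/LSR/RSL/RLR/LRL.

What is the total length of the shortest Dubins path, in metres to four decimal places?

Let ψ = atan2(Δy, Δx) = atan2(-27.56, 16.54) = -59.0301° be the start→goal bearing.
Normalize: d = |goal − start| / ρ = 32.142265/7.3 = 4.403050, α = (θ_start − ψ) mod 360° = 83.3301° = 1.454385 rad, β = (θ_goal − ψ) mod 360° = 247.8301° = 4.325452 rad.
Common terms: sin α = 0.993232, cos α = 0.116148, sin β = -0.926069, cos β = -0.377354, cos(α−β) = -0.963630, d² = 19.386849. Work in radians in the unit-radius frame; every candidate has L = ρ·(t + p + q).
LSL: p² = 2 + d² − 2cos(α−β) + 2d(sin α − sin β) = 40.215667; p = √p² = 6.341582; φ = atan2(cos β − cos α, d + sin α − sin β) = -0.077899 rad; t = (φ − α) mod 2π = 4.750901 rad, q = (β − φ) mod 2π = 4.403351 rad → L = 7.3·(4.750901 + 6.341582 + 4.403351) = 7.3·15.495834 = 113.119590 m
RSR: p² = 2 + d² − 2cos(α−β) + 2d(sin β − sin α) = 6.412554; p = √p² = 2.532302; φ = atan2(cos α − cos β, d − sin α + sin β) = 0.196138 rad; t = (α − φ) mod 2π = 1.258247 rad, q = (φ − β) mod 2π = 2.153872 rad → L = 7.3·(1.258247 + 2.532302 + 2.153872) = 7.3·5.944421 = 43.394271 m
LSR: p² = d² − 2 + 2cos(α−β) + 2d(sin α + sin β) = 16.051030; p = √p² = 4.006374; φ = atan2(−cos α − cos β, d + sin α + sin β) − atan2(−2, p) = 0.521377 rad; t = (φ − α) mod 2π = 5.350177 rad, q = (φ − β) mod 2π = 2.479111 rad → L = 7.3·(5.350177 + 4.006374 + 2.479111) = 7.3·11.835662 = 86.400330 m
RSL: p² = d² − 2 + 2cos(α−β) − 2d(sin α + sin β) = 14.868147; p = √p² = 3.855924; φ = atan2(cos α + cos β, d − sin α − sin β) − atan2(2, p) = -0.538652 rad; t = (α − φ) mod 2π = 1.993037 rad, q = (β − φ) mod 2π = 4.864103 rad → L = 7.3·(1.993037 + 3.855924 + 4.864103) = 7.3·10.713064 = 78.205365 m
RLR: c = (6 − d² + 2cos(α−β) + 2d(sin α − sin β))/8 = 0.198431; p = 2π − arccos c = 4.912146 rad; φ = atan2(cos α − cos β, d − sin α + sin β) = 0.196138 rad; t = (α − φ + p/2) mod 2π = 3.714320 rad, q = (α − β − t + p) mod 2π = 4.609944 rad → L = 7.3·(3.714320 + 4.912146 + 4.609944) = 7.3·13.236410 = 96.625792 m
LRL: c = (6 − d² + 2cos(α−β) − 2d(sin α − sin β))/8 = -4.026958, |c| > 1 → infeasible
Shortest: RSR with L = 43.394271 m ≈ 43.3943 m

43.3943 m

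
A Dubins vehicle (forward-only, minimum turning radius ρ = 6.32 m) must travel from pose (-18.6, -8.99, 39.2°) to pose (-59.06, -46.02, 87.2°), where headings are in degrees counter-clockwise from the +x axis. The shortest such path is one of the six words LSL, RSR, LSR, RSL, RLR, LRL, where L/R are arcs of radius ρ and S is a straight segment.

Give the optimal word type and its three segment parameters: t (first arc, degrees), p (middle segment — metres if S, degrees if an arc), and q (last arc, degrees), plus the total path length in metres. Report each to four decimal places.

Let ψ = atan2(Δy, Δx) = atan2(-37.03, -40.46) = -137.5345° be the start→goal bearing.
Normalize: d = |goal − start| / ρ = 54.847356/6.32 = 8.678379, α = (θ_start − ψ) mod 360° = 176.7345° = 3.084598 rad, β = (θ_goal − ψ) mod 360° = 224.7345° = 3.922356 rad.
Common terms: sin α = 0.056963, cos α = -0.998376, sin β = -0.703822, cos β = -0.710376, cos(α−β) = 0.669131, d² = 75.314265. Work in radians in the unit-radius frame; every candidate has L = ρ·(t + p + q).
LSL: p² = 2 + d² − 2cos(α−β) + 2d(sin α − sin β) = 89.180775; p = √p² = 9.443557; φ = atan2(cos β − cos α, d + sin α − sin β) = 0.030502 rad; t = (φ − α) mod 2π = 3.229089 rad, q = (β − φ) mod 2π = 3.891855 rad → L = 6.32·(3.229089 + 9.443557 + 3.891855) = 6.32·16.564501 = 104.687644 m
RSR: p² = 2 + d² − 2cos(α−β) + 2d(sin β − sin α) = 62.771232; p = √p² = 7.922830; φ = atan2(cos α − cos β, d − sin α + sin β) = -0.036359 rad; t = (α − φ) mod 2π = 3.120957 rad, q = (φ − β) mod 2π = 2.324470 rad → L = 6.32·(3.120957 + 7.922830 + 2.324470) = 6.32·13.368257 = 84.487385 m
LSR: p² = d² − 2 + 2cos(α−β) + 2d(sin α + sin β) = 63.425153; p = √p² = 7.963991; φ = atan2(−cos α − cos β, d + sin α + sin β) − atan2(−2, p) = 0.455672 rad; t = (φ − α) mod 2π = 3.654259 rad, q = (φ − β) mod 2π = 2.816501 rad → L = 6.32·(3.654259 + 7.963991 + 2.816501) = 6.32·14.434751 = 91.227629 m
RSL: p² = d² − 2 + 2cos(α−β) − 2d(sin α + sin β) = 85.879900; p = √p² = 9.267141; φ = atan2(cos α + cos β, d − sin α − sin β) − atan2(2, p) = -0.393785 rad; t = (α − φ) mod 2π = 3.478384 rad, q = (β − φ) mod 2π = 4.316142 rad → L = 6.32·(3.478384 + 9.267141 + 4.316142) = 6.32·17.061666 = 107.829732 m
RLR: c = (6 − d² + 2cos(α−β) + 2d(sin α − sin β))/8 = -6.846404, |c| > 1 → infeasible
LRL: c = (6 − d² + 2cos(α−β) − 2d(sin α − sin β))/8 = -10.147597, |c| > 1 → infeasible
Shortest: RSR with L = 84.487385 m ≈ 84.4874 m
Convert RSR to answer units (arcs ×180/π): t = 3.120957·180/π = 178.8177°, p = ρ·p = 6.32·7.922830 = 50.0723 m, q = 2.324470·180/π = 133.1823°, L = 84.4874 m.

RSR: t = 178.8177°, p = 50.0723 m, q = 133.1823°, L = 84.4874 m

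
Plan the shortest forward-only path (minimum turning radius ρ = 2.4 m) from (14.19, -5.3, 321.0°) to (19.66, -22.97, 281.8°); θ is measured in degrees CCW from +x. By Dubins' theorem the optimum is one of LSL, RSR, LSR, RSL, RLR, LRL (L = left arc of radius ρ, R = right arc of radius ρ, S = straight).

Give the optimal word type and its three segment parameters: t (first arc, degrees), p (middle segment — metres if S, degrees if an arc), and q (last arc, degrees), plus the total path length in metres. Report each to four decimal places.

RSR: t = 35.1353°, p = 16.9409 m, q = 4.0647°, L = 18.5829 m

Let ψ = atan2(Δy, Δx) = atan2(-17.67, 5.47) = -72.7993° be the start→goal bearing.
Normalize: d = |goal − start| / ρ = 18.497292/2.4 = 7.707205, α = (θ_start − ψ) mod 360° = 33.7993° = 0.589910 rad, β = (θ_goal − ψ) mod 360° = 354.5993° = 6.188926 rad.
Common terms: sin α = 0.556286, cos α = 0.830991, sin β = -0.094120, cos β = 0.995561, cos(α−β) = 0.774944, d² = 59.401007. Work in radians in the unit-radius frame; every candidate has L = ρ·(t + p + q).
LSL: p² = 2 + d² − 2cos(α−β) + 2d(sin α − sin β) = 69.876740; p = √p² = 8.359231; φ = atan2(cos β − cos α, d + sin α − sin β) = 0.019688 rad; t = (φ − α) mod 2π = 5.712964 rad, q = (β − φ) mod 2π = 6.169238 rad → L = 2.4·(5.712964 + 8.359231 + 6.169238) = 2.4·20.241432 = 48.579438 m
RSR: p² = 2 + d² − 2cos(α−β) + 2d(sin β − sin α) = 49.825496; p = √p² = 7.058718; φ = atan2(cos α − cos β, d − sin α + sin β) = -0.023317 rad; t = (α − φ) mod 2π = 0.613226 rad, q = (φ − β) mod 2π = 0.070943 rad → L = 2.4·(0.613226 + 7.058718 + 0.070943) = 2.4·7.742887 = 18.582928 m
LSR: p² = d² − 2 + 2cos(α−β) + 2d(sin α + sin β) = 66.074919; p = √p² = 8.128648; φ = atan2(−cos α − cos β, d + sin α + sin β) − atan2(−2, p) = 0.021284 rad; t = (φ − α) mod 2π = 5.714559 rad, q = (φ − β) mod 2π = 0.115543 rad → L = 2.4·(5.714559 + 8.128648 + 0.115543) = 2.4·13.958750 = 33.501001 m
RSL: p² = d² − 2 + 2cos(α−β) − 2d(sin α + sin β) = 51.826873; p = √p² = 7.199088; φ = atan2(cos α + cos β, d − sin α − sin β) − atan2(2, p) = -0.024015 rad; t = (α − φ) mod 2π = 0.613925 rad, q = (β − φ) mod 2π = 6.212941 rad → L = 2.4·(0.613925 + 7.199088 + 6.212941) = 2.4·14.025955 = 33.662292 m
RLR: c = (6 − d² + 2cos(α−β) + 2d(sin α − sin β))/8 = -5.228187, |c| > 1 → infeasible
LRL: c = (6 − d² + 2cos(α−β) − 2d(sin α − sin β))/8 = -7.734592, |c| > 1 → infeasible
Shortest: RSR with L = 18.582928 m ≈ 18.5829 m
Convert RSR to answer units (arcs ×180/π): t = 0.613226·180/π = 35.1353°, p = ρ·p = 2.4·7.058718 = 16.9409 m, q = 0.070943·180/π = 4.0647°, L = 18.5829 m.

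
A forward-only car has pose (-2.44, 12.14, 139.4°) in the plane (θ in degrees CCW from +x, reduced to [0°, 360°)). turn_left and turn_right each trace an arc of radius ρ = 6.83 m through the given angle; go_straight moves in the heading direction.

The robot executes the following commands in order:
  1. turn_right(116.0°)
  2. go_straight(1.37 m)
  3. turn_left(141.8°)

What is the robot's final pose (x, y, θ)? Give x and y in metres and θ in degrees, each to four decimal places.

set_pose: (x, y, θ) = (-2.4400, 12.1400, 139.4000°), ρ = 6.83
turn_right(116.0°): centre at ρ to the right, rotate −116.0° → (-0.7077, 23.5941, 23.4000°)
go_straight(1.37): x += 1.37·cos θ, y += 1.37·sin θ → (0.5496, 24.1382, 23.4000°)
turn_left(141.8°): centre at ρ to the left, rotate +141.8° → (-0.4182, 37.0098, 165.2000°)

(-0.4182, 37.0098, 165.2000°)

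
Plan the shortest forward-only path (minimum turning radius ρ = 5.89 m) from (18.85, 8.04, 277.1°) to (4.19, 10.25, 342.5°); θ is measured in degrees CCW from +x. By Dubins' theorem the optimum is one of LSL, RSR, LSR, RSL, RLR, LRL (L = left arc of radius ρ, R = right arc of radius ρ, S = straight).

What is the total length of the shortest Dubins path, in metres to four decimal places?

Let ψ = atan2(Δy, Δx) = atan2(2.21, -14.66) = 171.4272° be the start→goal bearing.
Normalize: d = |goal − start| / ρ = 14.825643/5.89 = 2.517087, α = (θ_start − ψ) mod 360° = 105.6728° = 1.844338 rad, β = (θ_goal − ψ) mod 360° = 171.0728° = 2.985784 rad.
Common terms: sin α = 0.962820, cos α = -0.270144, sin β = 0.155179, cos β = -0.987886, cos(α−β) = 0.416281, d² = 6.335728. Work in radians in the unit-radius frame; every candidate has L = ρ·(t + p + q).
LSL: p² = 2 + d² − 2cos(α−β) + 2d(sin α − sin β) = 11.568971; p = √p² = 3.401319; φ = atan2(cos β − cos α, d + sin α − sin β) = -0.212617 rad; t = (φ − α) mod 2π = 4.226230 rad, q = (β − φ) mod 2π = 3.198401 rad → L = 5.89·(4.226230 + 3.401319 + 3.198401) = 5.89·10.825950 = 63.764843 m
RSR: p² = 2 + d² − 2cos(α−β) + 2d(sin β − sin α) = 3.437362; p = √p² = 1.854012; φ = atan2(cos α − cos β, d − sin α + sin β) = 0.397516 rad; t = (α − φ) mod 2π = 1.446822 rad, q = (φ − β) mod 2π = 3.694918 rad → L = 5.89·(1.446822 + 1.854012 + 3.694918) = 5.89·6.995752 = 41.204981 m
LSR: p² = d² − 2 + 2cos(α−β) + 2d(sin α + sin β) = 10.796493; p = √p² = 3.285802; φ = atan2(−cos α − cos β, d + sin α + sin β) − atan2(−2, p) = 0.879955 rad; t = (φ − α) mod 2π = 5.318802 rad, q = (φ − β) mod 2π = 4.177357 rad → L = 5.89·(5.318802 + 3.285802 + 4.177357) = 5.89·12.781961 = 75.285747 m
RSL: p² = d² − 2 + 2cos(α−β) − 2d(sin α + sin β) = -0.459914 < 0 → infeasible
RLR: c = (6 − d² + 2cos(α−β) + 2d(sin α − sin β))/8 = 0.570330; p = 2π − arccos c = 5.319296 rad; φ = atan2(cos α − cos β, d − sin α + sin β) = 0.397516 rad; t = (α − φ + p/2) mod 2π = 4.106470 rad, q = (α − β − t + p) mod 2π = 0.071381 rad → L = 5.89·(4.106470 + 5.319296 + 0.071381) = 5.89·9.497147 = 55.938197 m
LRL: c = (6 − d² + 2cos(α−β) − 2d(sin α − sin β))/8 = -0.446121; p = 2π − arccos c = 4.249962 rad; φ = atan2(cos β − cos α, d + sin α − sin β) = -0.212617 rad; t = (φ − α + p/2) mod 2π = 0.068025 rad, q = (β − α − t + p) mod 2π = 5.323382 rad → L = 5.89·(0.068025 + 4.249962 + 5.323382) = 5.89·9.641370 = 56.787668 m
Shortest: RSR with L = 41.204981 m ≈ 41.2050 m

41.2050 m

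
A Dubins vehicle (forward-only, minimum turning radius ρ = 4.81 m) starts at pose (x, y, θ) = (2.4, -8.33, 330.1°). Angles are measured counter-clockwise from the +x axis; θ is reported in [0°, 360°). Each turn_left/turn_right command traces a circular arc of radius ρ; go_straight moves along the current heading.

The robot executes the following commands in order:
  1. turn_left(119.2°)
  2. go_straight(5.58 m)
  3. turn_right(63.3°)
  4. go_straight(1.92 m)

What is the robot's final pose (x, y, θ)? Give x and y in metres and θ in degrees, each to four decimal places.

set_pose: (x, y, θ) = (2.4000, -8.3300, 330.1000°), ρ = 4.81
turn_left(119.2°): centre at ρ to the left, rotate +119.2° → (9.6074, -4.2190, 449.3000° ≡ 89.3000°)
go_straight(5.58): x += 5.58·cos θ, y += 5.58·sin θ → (9.6755, 1.3606, 89.3000°)
turn_right(63.3°): centre at ρ to the right, rotate −63.3° → (12.3766, 5.6250, 26.0000°)
go_straight(1.92): x += 1.92·cos θ, y += 1.92·sin θ → (14.1023, 6.4667, 26.0000°)

(14.1023, 6.4667, 26.0000°)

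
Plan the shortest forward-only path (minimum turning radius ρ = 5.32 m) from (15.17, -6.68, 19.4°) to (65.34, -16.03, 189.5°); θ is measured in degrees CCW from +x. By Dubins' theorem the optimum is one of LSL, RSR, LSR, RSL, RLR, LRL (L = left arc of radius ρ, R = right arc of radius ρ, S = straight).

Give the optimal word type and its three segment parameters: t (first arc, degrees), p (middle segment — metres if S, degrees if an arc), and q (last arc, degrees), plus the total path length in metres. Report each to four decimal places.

Let ψ = atan2(Δy, Δx) = atan2(-9.35, 50.17) = -10.5569° be the start→goal bearing.
Normalize: d = |goal − start| / ρ = 51.033826/5.32 = 9.592824, α = (θ_start − ψ) mod 360° = 29.9569° = 0.522846 rad, β = (θ_goal − ψ) mod 360° = 200.0569° = 3.491652 rad.
Common terms: sin α = 0.499348, cos α = 0.866401, sin β = -0.342953, cos β = -0.939353, cos(α−β) = -0.985109, d² = 92.022281. Work in radians in the unit-radius frame; every candidate has L = ρ·(t + p + q).
LSL: p² = 2 + d² − 2cos(α−β) + 2d(sin α − sin β) = 112.152599; p = √p² = 10.590212; φ = atan2(cos β − cos α, d + sin α − sin β) = -0.171349 rad; t = (φ − α) mod 2π = 5.588990 rad, q = (β − φ) mod 2π = 3.663000 rad → L = 5.32·(5.588990 + 10.590212 + 3.663000) = 5.32·19.842203 = 105.560519 m
RSR: p² = 2 + d² − 2cos(α−β) + 2d(sin β − sin α) = 79.832400; p = √p² = 8.934898; φ = atan2(cos α − cos β, d − sin α + sin β) = 0.203503 rad; t = (α − φ) mod 2π = 0.319344 rad, q = (φ − β) mod 2π = 2.995037 rad → L = 5.32·(0.319344 + 8.934898 + 2.995037) = 5.32·12.249278 = 65.166160 m
LSR: p² = d² − 2 + 2cos(α−β) + 2d(sin α + sin β) = 91.052606; p = √p² = 9.542149; φ = atan2(−cos α − cos β, d + sin α + sin β) − atan2(−2, p) = 0.214088 rad; t = (φ − α) mod 2π = 5.974427 rad, q = (φ − β) mod 2π = 3.005622 rad → L = 5.32·(5.974427 + 9.542149 + 3.005622) = 5.32·18.522198 = 98.538094 m
RSL: p² = d² − 2 + 2cos(α−β) − 2d(sin α + sin β) = 85.051518; p = √p² = 9.222338; φ = atan2(cos α + cos β, d − sin α − sin β) − atan2(2, p) = -0.221288 rad; t = (α − φ) mod 2π = 0.744135 rad, q = (β − φ) mod 2π = 3.712940 rad → L = 5.32·(0.744135 + 9.222338 + 3.712940) = 5.32·13.679413 = 72.774477 m
RLR: c = (6 − d² + 2cos(α−β) + 2d(sin α − sin β))/8 = -8.979050, |c| > 1 → infeasible
LRL: c = (6 − d² + 2cos(α−β) − 2d(sin α − sin β))/8 = -13.019075, |c| > 1 → infeasible
Shortest: RSR with L = 65.166160 m ≈ 65.1662 m
Convert RSR to answer units (arcs ×180/π): t = 0.319344·180/π = 18.2970°, p = ρ·p = 5.32·8.934898 = 47.5337 m, q = 2.995037·180/π = 171.6030°, L = 65.1662 m.

RSR: t = 18.2970°, p = 47.5337 m, q = 171.6030°, L = 65.1662 m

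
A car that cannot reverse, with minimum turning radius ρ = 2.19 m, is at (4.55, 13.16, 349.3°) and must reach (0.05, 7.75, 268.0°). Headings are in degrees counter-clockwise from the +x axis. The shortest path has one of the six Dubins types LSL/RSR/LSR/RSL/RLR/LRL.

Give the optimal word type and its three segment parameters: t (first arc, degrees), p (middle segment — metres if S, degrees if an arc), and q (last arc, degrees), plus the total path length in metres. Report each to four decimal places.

Let ψ = atan2(Δy, Δx) = atan2(-5.41, -4.50) = -129.7534° be the start→goal bearing.
Normalize: d = |goal − start| / ρ = 7.036910/2.19 = 3.213201, α = (θ_start − ψ) mod 360° = 119.0534° = 2.077875 rad, β = (θ_goal − ψ) mod 360° = 37.7534° = 0.658922 rad.
Common terms: sin α = 0.874167, cos α = -0.485625, sin β = 0.612265, cos β = 0.790653, cos(α−β) = 0.151261, d² = 10.324660. Work in radians in the unit-radius frame; every candidate has L = ρ·(t + p + q).
LSL: p² = 2 + d² − 2cos(α−β) + 2d(sin α − sin β) = 13.705227; p = √p² = 3.702057; φ = atan2(cos β − cos α, d + sin α − sin β) = 0.351971 rad; t = (φ − α) mod 2π = 4.557281 rad, q = (β − φ) mod 2π = 0.306951 rad → L = 2.19·(4.557281 + 3.702057 + 0.306951) = 2.19·8.566290 = 18.760175 m
RSR: p² = 2 + d² − 2cos(α−β) + 2d(sin β − sin α) = 10.339049; p = √p² = 3.215439; φ = atan2(cos α − cos β, d − sin α + sin β) = -0.408161 rad; t = (α − φ) mod 2π = 2.486035 rad, q = (φ − β) mod 2π = 5.216103 rad → L = 2.19·(2.486035 + 3.215439 + 5.216103) = 2.19·10.917577 = 23.909494 m
LSR: p² = d² − 2 + 2cos(α−β) + 2d(sin α + sin β) = 18.179590; p = √p² = 4.263753; φ = atan2(−cos α − cos β, d + sin α + sin β) − atan2(−2, p) = 0.373786 rad; t = (φ − α) mod 2π = 4.579096 rad, q = (φ − β) mod 2π = 5.998049 rad → L = 2.19·(4.579096 + 4.263753 + 5.998049) = 2.19·14.840898 = 32.501567 m
RSL: p² = d² − 2 + 2cos(α−β) − 2d(sin α + sin β) = -0.925227 < 0 → infeasible
RLR: c = (6 − d² + 2cos(α−β) + 2d(sin α − sin β))/8 = -0.292381; p = 2π − arccos c = 4.415673 rad; φ = atan2(cos α − cos β, d − sin α + sin β) = -0.408161 rad; t = (α − φ + p/2) mod 2π = 4.693872 rad, q = (α − β − t + p) mod 2π = 1.140754 rad → L = 2.19·(4.693872 + 4.415673 + 1.140754) = 2.19·10.250299 = 22.448155 m
LRL: c = (6 − d² + 2cos(α−β) − 2d(sin α − sin β))/8 = -0.713153; p = 2π − arccos c = 3.918403 rad; φ = atan2(cos β − cos α, d + sin α − sin β) = 0.351971 rad; t = (φ − α + p/2) mod 2π = 0.233297 rad, q = (β − α − t + p) mod 2π = 2.266153 rad → L = 2.19·(0.233297 + 3.918403 + 2.266153) = 2.19·6.417853 = 14.055097 m
Shortest: LRL with L = 14.055097 m ≈ 14.0551 m
Convert LRL to answer units (arcs ×180/π): t = 0.233297·180/π = 13.3670°, p = 3.918403·180/π = 224.5079°, q = 2.266153·180/π = 129.8410°, L = 14.0551 m.

LRL: t = 13.3670°, p = 224.5079°, q = 129.8410°, L = 14.0551 m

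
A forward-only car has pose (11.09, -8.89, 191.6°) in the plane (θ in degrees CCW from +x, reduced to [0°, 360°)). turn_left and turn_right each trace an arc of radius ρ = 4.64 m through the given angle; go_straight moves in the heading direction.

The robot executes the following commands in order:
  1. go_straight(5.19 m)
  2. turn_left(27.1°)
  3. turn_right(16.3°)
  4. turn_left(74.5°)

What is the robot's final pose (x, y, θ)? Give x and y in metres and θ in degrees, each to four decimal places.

(0.0667, -16.3737, 276.9000°)

set_pose: (x, y, θ) = (11.0900, -8.8900, 191.6000°), ρ = 4.64
go_straight(5.19): x += 5.19·cos θ, y += 5.19·sin θ → (6.0060, -9.9336, 191.6000°)
turn_left(27.1°): centre at ρ to the left, rotate +27.1° → (4.0379, -10.8576, 218.7000°)
turn_right(16.3°): centre at ρ to the right, rotate −16.3° → (2.9049, -11.5263, 202.4000°)
turn_left(74.5°): centre at ρ to the left, rotate +74.5° → (0.0667, -16.3737, 276.9000°)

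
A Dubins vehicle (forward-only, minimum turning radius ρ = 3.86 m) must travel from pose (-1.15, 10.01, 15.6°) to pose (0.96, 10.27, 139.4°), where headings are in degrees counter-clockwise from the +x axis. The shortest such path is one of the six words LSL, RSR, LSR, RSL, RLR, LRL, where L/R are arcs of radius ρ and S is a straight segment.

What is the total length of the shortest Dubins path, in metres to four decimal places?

Let ψ = atan2(Δy, Δx) = atan2(0.26, 2.11) = 7.0247° be the start→goal bearing.
Normalize: d = |goal − start| / ρ = 2.125959/3.86 = 0.550766, α = (θ_start − ψ) mod 360° = 8.5753° = 0.149667 rad, β = (θ_goal − ψ) mod 360° = 132.3753° = 2.310384 rad.
Common terms: sin α = 0.149109, cos α = 0.988821, sin β = 0.738746, cos β = -0.673984, cos(α−β) = -0.556296, d² = 0.303344. Work in radians in the unit-radius frame; every candidate has L = ρ·(t + p + q).
LSL: p² = 2 + d² − 2cos(α−β) + 2d(sin α − sin β) = 2.766429; p = √p² = 1.663259; φ = atan2(cos β − cos α, d + sin α − sin β) = -1.594169 rad; t = (φ − α) mod 2π = 4.539350 rad, q = (β − φ) mod 2π = 3.904553 rad → L = 3.86·(4.539350 + 1.663259 + 3.904553) = 3.86·10.107162 = 39.013644 m
RSR: p² = 2 + d² − 2cos(α−β) + 2d(sin β − sin α) = 4.065440; p = √p² = 2.016294; φ = atan2(cos α − cos β, d − sin α + sin β) = 0.969643 rad; t = (α − φ) mod 2π = 5.463209 rad, q = (φ − β) mod 2π = 4.942444 rad → L = 3.86·(5.463209 + 2.016294 + 4.942444) = 3.86·12.421947 = 47.948714 m
LSR: p² = d² − 2 + 2cos(α−β) + 2d(sin α + sin β) = -1.831246 < 0 → infeasible
RSL: p² = d² − 2 + 2cos(α−β) − 2d(sin α + sin β) = -3.787249 < 0 → infeasible
RLR: c = (6 − d² + 2cos(α−β) + 2d(sin α − sin β))/8 = 0.491820; p = 2π − arccos c = 5.226568 rad; φ = atan2(cos α − cos β, d − sin α + sin β) = 0.969643 rad; t = (α − φ + p/2) mod 2π = 1.793308 rad, q = (α − β − t + p) mod 2π = 1.272542 rad → L = 3.86·(1.793308 + 5.226568 + 1.272542) = 3.86·8.292418 = 32.008733 m
LRL: c = (6 − d² + 2cos(α−β) − 2d(sin α − sin β))/8 = 0.654196; p = 2π − arccos c = 5.425508 rad; φ = atan2(cos β − cos α, d + sin α − sin β) = -1.594169 rad; t = (φ − α + p/2) mod 2π = 0.968919 rad, q = (β − α − t + p) mod 2π = 0.334122 rad → L = 3.86·(0.968919 + 5.425508 + 0.334122) = 3.86·6.728549 = 25.972200 m
Shortest: LRL with L = 25.972200 m ≈ 25.9722 m

25.9722 m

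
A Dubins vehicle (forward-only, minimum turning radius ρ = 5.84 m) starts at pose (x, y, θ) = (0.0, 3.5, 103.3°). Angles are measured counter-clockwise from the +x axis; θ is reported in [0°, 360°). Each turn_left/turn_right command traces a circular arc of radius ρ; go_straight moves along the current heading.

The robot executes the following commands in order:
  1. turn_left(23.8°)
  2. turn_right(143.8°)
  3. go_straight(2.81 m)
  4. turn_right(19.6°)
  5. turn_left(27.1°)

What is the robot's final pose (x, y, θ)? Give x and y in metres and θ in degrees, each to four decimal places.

set_pose: (x, y, θ) = (-0.0000, 3.5000, 103.3000°), ρ = 5.84
turn_left(23.8°): centre at ρ to the left, rotate +23.8° → (-1.0255, 5.6792, 127.1000°)
turn_right(143.8°): centre at ρ to the right, rotate −143.8° → (5.3106, 14.7957, -16.7000° ≡ 343.3000°)
go_straight(2.81): x += 2.81·cos θ, y += 2.81·sin θ → (8.0021, 13.9882, 343.3000°)
turn_right(19.6°): centre at ρ to the right, rotate −19.6° → (9.7813, 13.1011, 323.7000°)
turn_left(27.1°): centre at ρ to the left, rotate +27.1° → (12.3049, 12.0429, 350.8000°)

(12.3049, 12.0429, 350.8000°)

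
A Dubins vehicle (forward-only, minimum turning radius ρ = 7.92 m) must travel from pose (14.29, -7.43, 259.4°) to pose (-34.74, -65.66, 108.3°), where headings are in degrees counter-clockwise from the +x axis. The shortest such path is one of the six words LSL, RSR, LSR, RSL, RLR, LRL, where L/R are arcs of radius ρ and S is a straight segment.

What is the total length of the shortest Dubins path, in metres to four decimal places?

Let ψ = atan2(Δy, Δx) = atan2(-58.23, -49.03) = -130.0976° be the start→goal bearing.
Normalize: d = |goal − start| / ρ = 76.122755/7.92 = 9.611459, α = (θ_start − ψ) mod 360° = 29.4976° = 0.514830 rad, β = (θ_goal − ψ) mod 360° = 238.3976° = 4.160823 rad.
Common terms: sin α = 0.492387, cos α = 0.870377, sin β = -0.851705, cos β = -0.524022, cos(α−β) = -0.875465, d² = 92.380143. Work in radians in the unit-radius frame; every candidate has L = ρ·(t + p + q).
LSL: p² = 2 + d² − 2cos(α−β) + 2d(sin α − sin β) = 121.968432; p = √p² = 11.043932; φ = atan2(cos β − cos α, d + sin α − sin β) = -0.126597 rad; t = (φ − α) mod 2π = 5.641758 rad, q = (β − φ) mod 2π = 4.287420 rad → L = 7.92·(5.641758 + 11.043932 + 4.287420) = 7.92·20.973110 = 166.107031 m
RSR: p² = 2 + d² − 2cos(α−β) + 2d(sin β − sin α) = 70.293712; p = √p² = 8.384135; φ = atan2(cos α − cos β, d − sin α + sin β) = 0.167090 rad; t = (α − φ) mod 2π = 0.347739 rad, q = (φ − β) mod 2π = 2.289453 rad → L = 7.92·(0.347739 + 8.384135 + 2.289453) = 7.92·11.021327 = 87.288910 m
LSR: p² = d² − 2 + 2cos(α−β) + 2d(sin α + sin β) = 81.722073; p = √p² = 9.040026; φ = atan2(−cos α − cos β, d + sin α + sin β) − atan2(−2, p) = 0.180314 rad; t = (φ − α) mod 2π = 5.948669 rad, q = (φ − β) mod 2π = 2.302676 rad → L = 7.92·(5.948669 + 9.040026 + 2.302676) = 7.92·17.291371 = 136.947662 m
RSL: p² = d² − 2 + 2cos(α−β) − 2d(sin α + sin β) = 95.536355; p = √p² = 9.774270; φ = atan2(cos α + cos β, d − sin α − sin β) − atan2(2, p) = -0.167110 rad; t = (α − φ) mod 2π = 0.681940 rad, q = (β − φ) mod 2π = 4.327932 rad → L = 7.92·(0.681940 + 9.774270 + 4.327932) = 7.92·14.784142 = 117.090405 m
RLR: c = (6 − d² + 2cos(α−β) + 2d(sin α − sin β))/8 = -7.786714, |c| > 1 → infeasible
LRL: c = (6 − d² + 2cos(α−β) − 2d(sin α − sin β))/8 = -14.246054, |c| > 1 → infeasible
Shortest: RSR with L = 87.288910 m ≈ 87.2889 m

87.2889 m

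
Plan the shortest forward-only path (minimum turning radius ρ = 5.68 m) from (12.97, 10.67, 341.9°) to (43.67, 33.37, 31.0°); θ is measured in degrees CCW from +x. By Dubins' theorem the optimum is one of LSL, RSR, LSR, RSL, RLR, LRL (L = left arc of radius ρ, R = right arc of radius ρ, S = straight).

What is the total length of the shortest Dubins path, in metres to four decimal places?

39.0526 m

Let ψ = atan2(Δy, Δx) = atan2(22.70, 30.70) = 36.4797° be the start→goal bearing.
Normalize: d = |goal − start| / ρ = 38.180885/5.68 = 6.721987, α = (θ_start − ψ) mod 360° = 305.4203° = 5.330589 rad, β = (θ_goal − ψ) mod 360° = 354.5203° = 6.187546 rad.
Common terms: sin α = -0.814923, cos α = 0.579570, sin β = -0.095494, cos β = 0.995430, cos(α−β) = 0.654741, d² = 45.185107. Work in radians in the unit-radius frame; every candidate has L = ρ·(t + p + q).
LSL: p² = 2 + d² − 2cos(α−β) + 2d(sin α − sin β) = 36.203638; p = √p² = 6.016946; φ = atan2(cos β − cos α, d + sin α − sin β) = 0.069170 rad; t = (φ − α) mod 2π = 1.021766 rad, q = (β − φ) mod 2π = 6.118376 rad → L = 5.68·(1.021766 + 6.016946 + 6.118376) = 5.68·13.157088 = 74.732259 m
RSR: p² = 2 + d² − 2cos(α−β) + 2d(sin β − sin α) = 55.547613; p = √p² = 7.453027; φ = atan2(cos α − cos β, d − sin α + sin β) = -0.055827 rad; t = (α − φ) mod 2π = 5.386416 rad, q = (φ − β) mod 2π = 0.039813 rad → L = 5.68·(5.386416 + 7.453027 + 0.039813) = 5.68·12.879256 = 73.154173 m
LSR: p² = d² − 2 + 2cos(α−β) + 2d(sin α + sin β) = 32.254975; p = √p² = 5.679346; φ = atan2(−cos α − cos β, d + sin α + sin β) − atan2(−2, p) = 0.073938 rad; t = (φ − α) mod 2π = 1.026534 rad, q = (φ − β) mod 2π = 0.169577 rad → L = 5.68·(1.026534 + 5.679346 + 0.169577) = 5.68·6.875457 = 39.052598 m
RSL: p² = d² − 2 + 2cos(α−β) − 2d(sin α + sin β) = 56.734202; p = √p² = 7.532211; φ = atan2(cos α + cos β, d − sin α − sin β) − atan2(2, p) = -0.056037 rad; t = (α − φ) mod 2π = 5.386626 rad, q = (β − φ) mod 2π = 6.243583 rad → L = 5.68·(5.386626 + 7.532211 + 6.243583) = 5.68·19.162420 = 108.842547 m
RLR: c = (6 − d² + 2cos(α−β) + 2d(sin α − sin β))/8 = -5.943452, |c| > 1 → infeasible
LRL: c = (6 − d² + 2cos(α−β) − 2d(sin α − sin β))/8 = -3.525455, |c| > 1 → infeasible
Shortest: LSR with L = 39.052598 m ≈ 39.0526 m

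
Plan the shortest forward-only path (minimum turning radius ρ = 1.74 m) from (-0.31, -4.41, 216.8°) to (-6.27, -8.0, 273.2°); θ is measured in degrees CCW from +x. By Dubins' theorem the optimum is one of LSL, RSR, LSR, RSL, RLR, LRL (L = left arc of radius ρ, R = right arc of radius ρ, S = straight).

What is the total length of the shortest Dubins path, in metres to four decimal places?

Let ψ = atan2(Δy, Δx) = atan2(-3.59, -5.96) = -148.9374° be the start→goal bearing.
Normalize: d = |goal − start| / ρ = 6.957708/1.74 = 3.998683, α = (θ_start − ψ) mod 360° = 5.7374° = 0.100136 rad, β = (θ_goal − ψ) mod 360° = 62.1374° = 1.084502 rad.
Common terms: sin α = 0.099969, cos α = 0.994991, sin β = 0.884071, cos β = 0.467353, cos(α−β) = 0.553392, d² = 15.989464. Work in radians in the unit-radius frame; every candidate has L = ρ·(t + p + q).
LSL: p² = 2 + d² − 2cos(α−β) + 2d(sin α − sin β) = 10.611932; p = √p² = 3.257596; φ = atan2(cos β − cos α, d + sin α − sin β) = -0.162688 rad; t = (φ − α) mod 2π = 6.020361 rad, q = (β − φ) mod 2π = 1.247190 rad → L = 1.74·(6.020361 + 3.257596 + 1.247190) = 1.74·10.525147 = 18.313756 m
RSR: p² = 2 + d² − 2cos(α−β) + 2d(sin β − sin α) = 23.153429; p = √p² = 4.811801; φ = atan2(cos α − cos β, d − sin α + sin β) = 0.109876 rad; t = (α − φ) mod 2π = 6.273446 rad, q = (φ − β) mod 2π = 5.308559 rad → L = 1.74·(6.273446 + 4.811801 + 5.308559) = 1.74·16.393806 = 28.525222 m
LSR: p² = d² − 2 + 2cos(α−β) + 2d(sin α + sin β) = 22.965972; p = √p² = 4.792283; φ = atan2(−cos α − cos β, d + sin α + sin β) − atan2(−2, p) = 0.109896 rad; t = (φ − α) mod 2π = 0.009759 rad, q = (φ − β) mod 2π = 5.308579 rad → L = 1.74·(0.009759 + 4.792283 + 5.308579) = 1.74·10.110621 = 17.592480 m
RSL: p² = d² − 2 + 2cos(α−β) − 2d(sin α + sin β) = 7.226521; p = √p² = 2.688219; φ = atan2(cos α + cos β, d − sin α − sin β) − atan2(2, p) = -0.188001 rad; t = (α − φ) mod 2π = 0.288137 rad, q = (β − φ) mod 2π = 1.272503 rad → L = 1.74·(0.288137 + 2.688219 + 1.272503) = 1.74·4.248859 = 7.393015 m
RLR: c = (6 − d² + 2cos(α−β) + 2d(sin α − sin β))/8 = -1.894179, |c| > 1 → infeasible
LRL: c = (6 − d² + 2cos(α−β) − 2d(sin α − sin β))/8 = -0.326492; p = 2π − arccos c = 4.379800 rad; φ = atan2(cos β − cos α, d + sin α − sin β) = -0.162688 rad; t = (φ − α + p/2) mod 2π = 1.927075 rad, q = (β − α − t + p) mod 2π = 3.437090 rad → L = 1.74·(1.927075 + 4.379800 + 3.437090) = 1.74·9.743965 = 16.954499 m
Shortest: RSL with L = 7.393015 m ≈ 7.3930 m

7.3930 m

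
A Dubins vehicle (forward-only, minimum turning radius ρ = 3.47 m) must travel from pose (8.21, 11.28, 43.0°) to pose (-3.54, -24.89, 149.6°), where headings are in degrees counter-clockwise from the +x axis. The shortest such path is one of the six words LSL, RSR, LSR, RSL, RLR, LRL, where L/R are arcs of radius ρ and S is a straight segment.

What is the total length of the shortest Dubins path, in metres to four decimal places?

Let ψ = atan2(Δy, Δx) = atan2(-36.17, -11.75) = -107.9966° be the start→goal bearing.
Normalize: d = |goal − start| / ρ = 38.030664/3.47 = 10.959846, α = (θ_start − ψ) mod 360° = 150.9966° = 2.635389 rad, β = (θ_goal − ψ) mod 360° = 257.5966° = 4.495909 rad.
Common terms: sin α = 0.484861, cos α = -0.874591, sin β = -0.976660, cos β = -0.214793, cos(α−β) = -0.285688, d² = 120.118214. Work in radians in the unit-radius frame; every candidate has L = ρ·(t + p + q).
LSL: p² = 2 + d² − 2cos(α−β) + 2d(sin α − sin β) = 154.725670; p = √p² = 12.438877; φ = atan2(cos β − cos α, d + sin α − sin β) = 0.053068 rad; t = (φ − α) mod 2π = 3.700865 rad, q = (β − φ) mod 2π = 4.442841 rad → L = 3.47·(3.700865 + 12.438877 + 4.442841) = 3.47·20.582584 = 71.421565 m
RSR: p² = 2 + d² − 2cos(α−β) + 2d(sin β − sin α) = 90.653510; p = √p² = 9.521214; φ = atan2(cos α − cos β, d − sin α + sin β) = -0.069353 rad; t = (α − φ) mod 2π = 2.704742 rad, q = (φ − β) mod 2π = 1.717922 rad → L = 3.47·(2.704742 + 9.521214 + 1.717922) = 3.47·13.943878 = 48.385257 m
LSR: p² = d² − 2 + 2cos(α−β) + 2d(sin α + sin β) = 106.766760; p = √p² = 10.332800; φ = atan2(−cos α − cos β, d + sin α + sin β) − atan2(−2, p) = 0.294888 rad; t = (φ − α) mod 2π = 3.942685 rad, q = (φ − β) mod 2π = 2.082164 rad → L = 3.47·(3.942685 + 10.332800 + 2.082164) = 3.47·16.357650 = 56.761044 m
RSL: p² = d² − 2 + 2cos(α−β) − 2d(sin α + sin β) = 128.326914; p = √p² = 11.328147; φ = atan2(cos α + cos β, d − sin α − sin β) − atan2(2, p) = -0.269594 rad; t = (α − φ) mod 2π = 2.904983 rad, q = (β − φ) mod 2π = 4.765504 rad → L = 3.47·(2.904983 + 11.328147 + 4.765504) = 3.47·18.998633 = 65.925258 m
RLR: c = (6 − d² + 2cos(α−β) + 2d(sin α − sin β))/8 = -10.331689, |c| > 1 → infeasible
LRL: c = (6 − d² + 2cos(α−β) − 2d(sin α − sin β))/8 = -18.340709, |c| > 1 → infeasible
Shortest: RSR with L = 48.385257 m ≈ 48.3853 m

48.3853 m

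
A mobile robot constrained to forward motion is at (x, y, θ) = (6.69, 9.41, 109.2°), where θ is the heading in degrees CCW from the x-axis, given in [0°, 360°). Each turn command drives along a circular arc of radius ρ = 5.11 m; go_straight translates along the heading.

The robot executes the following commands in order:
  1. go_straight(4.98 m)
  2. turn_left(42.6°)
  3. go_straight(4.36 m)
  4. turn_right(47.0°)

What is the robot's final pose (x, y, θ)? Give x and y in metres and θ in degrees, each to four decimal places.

(-3.7270, 22.1944, 104.8000°)

set_pose: (x, y, θ) = (6.6900, 9.4100, 109.2000°), ρ = 5.11
go_straight(4.98): x += 4.98·cos θ, y += 4.98·sin θ → (5.0522, 14.1130, 109.2000°)
turn_left(42.6°): centre at ρ to the left, rotate +42.6° → (2.6412, 16.9359, 151.8000°)
go_straight(4.36): x += 4.36·cos θ, y += 4.36·sin θ → (-1.2013, 18.9963, 151.8000°)
turn_right(47.0°): centre at ρ to the right, rotate −47.0° → (-3.7270, 22.1944, 104.8000°)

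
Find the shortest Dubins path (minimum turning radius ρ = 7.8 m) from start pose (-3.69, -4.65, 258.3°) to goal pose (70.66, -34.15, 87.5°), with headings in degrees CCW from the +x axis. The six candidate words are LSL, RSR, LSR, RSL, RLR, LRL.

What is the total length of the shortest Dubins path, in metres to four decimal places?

90.8111 m

Let ψ = atan2(Δy, Δx) = atan2(-29.50, 74.35) = -21.6418° be the start→goal bearing.
Normalize: d = |goal − start| / ρ = 79.988577/7.8 = 10.254946, α = (θ_start − ψ) mod 360° = 279.9418° = 4.885906 rad, β = (θ_goal − ψ) mod 360° = 109.1418° = 1.904884 rad.
Common terms: sin α = -0.984984, cos α = 0.172648, sin β = 0.944710, cos β = -0.327907, cos(α−β) = -0.987136, d² = 105.163914. Work in radians in the unit-radius frame; every candidate has L = ρ·(t + p + q).
LSL: p² = 2 + d² − 2cos(α−β) + 2d(sin α − sin β) = 69.560379; p = √p² = 8.340286; φ = atan2(cos β − cos α, d + sin α − sin β) = -0.060053 rad; t = (φ − α) mod 2π = 1.337227 rad, q = (β − φ) mod 2π = 1.964936 rad → L = 7.8·(1.337227 + 8.340286 + 1.964936) = 7.8·11.642449 = 90.811106 m
RSR: p² = 2 + d² − 2cos(α−β) + 2d(sin β − sin α) = 148.715993; p = √p² = 12.194917; φ = atan2(cos α − cos β, d − sin α + sin β) = 0.041058 rad; t = (α − φ) mod 2π = 4.844848 rad, q = (φ − β) mod 2π = 4.419359 rad → L = 7.8·(4.844848 + 12.194917 + 4.419359) = 7.8·21.459124 = 167.381170 m
LSR: p² = d² − 2 + 2cos(α−β) + 2d(sin α + sin β) = 100.363632; p = √p² = 10.018165; φ = atan2(−cos α − cos β, d + sin α + sin β) − atan2(−2, p) = 0.212245 rad; t = (φ − α) mod 2π = 1.609525 rad, q = (φ − β) mod 2π = 4.590547 rad → L = 7.8·(1.609525 + 10.018165 + 4.590547) = 7.8·16.218237 = 126.502246 m
RSL: p² = d² − 2 + 2cos(α−β) − 2d(sin α + sin β) = 102.015650; p = √p² = 10.100280; φ = atan2(cos α + cos β, d − sin α − sin β) − atan2(2, p) = -0.210565 rad; t = (α − φ) mod 2π = 5.096471 rad, q = (β − φ) mod 2π = 2.115449 rad → L = 7.8·(5.096471 + 10.100280 + 2.115449) = 7.8·17.312200 = 135.035157 m
RLR: c = (6 − d² + 2cos(α−β) + 2d(sin α − sin β))/8 = -17.589499, |c| > 1 → infeasible
LRL: c = (6 − d² + 2cos(α−β) − 2d(sin α − sin β))/8 = -7.695047, |c| > 1 → infeasible
Shortest: LSL with L = 90.811106 m ≈ 90.8111 m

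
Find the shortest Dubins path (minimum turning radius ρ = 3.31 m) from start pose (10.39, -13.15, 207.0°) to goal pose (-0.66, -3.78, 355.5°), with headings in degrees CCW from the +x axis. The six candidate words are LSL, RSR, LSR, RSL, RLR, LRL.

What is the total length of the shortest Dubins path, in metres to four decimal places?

Let ψ = atan2(Δy, Δx) = atan2(9.37, -11.05) = 139.7033° be the start→goal bearing.
Normalize: d = |goal − start| / ρ = 14.487905/3.31 = 4.377011, α = (θ_start − ψ) mod 360° = 67.2967° = 1.174550 rad, β = (θ_goal − ψ) mod 360° = 215.7967° = 3.766364 rad.
Common terms: sin α = 0.922516, cos α = 0.385959, sin β = -0.584911, cos β = -0.811097, cos(α−β) = -0.852640, d² = 19.158222. Work in radians in the unit-radius frame; every candidate has L = ρ·(t + p + q).
LSL: p² = 2 + d² − 2cos(α−β) + 2d(sin α − sin β) = 36.059556; p = √p² = 6.004961; φ = atan2(cos β − cos α, d + sin α − sin β) = -0.200689 rad; t = (φ − α) mod 2π = 4.907947 rad, q = (β − φ) mod 2π = 3.967053 rad → L = 3.31·(4.907947 + 6.004961 + 3.967053) = 3.31·14.879960 = 49.252668 m
RSR: p² = 2 + d² − 2cos(α−β) + 2d(sin β − sin α) = 9.667449; p = √p² = 3.109252; φ = atan2(cos α − cos β, d − sin α + sin β) = 0.395206 rad; t = (α − φ) mod 2π = 0.779344 rad, q = (φ − β) mod 2π = 2.912027 rad → L = 3.31·(0.779344 + 3.109252 + 2.912027) = 3.31·6.800624 = 22.510064 m
LSR: p² = d² − 2 + 2cos(α−β) + 2d(sin α + sin β) = 18.408340; p = √p² = 4.290494; φ = atan2(−cos α − cos β, d + sin α + sin β) − atan2(−2, p) = 0.526132 rad; t = (φ − α) mod 2π = 5.634767 rad, q = (φ − β) mod 2π = 3.042953 rad → L = 3.31·(5.634767 + 4.290494 + 3.042953) = 3.31·12.968215 = 42.924790 m
RSL: p² = d² − 2 + 2cos(α−β) − 2d(sin α + sin β) = 12.497544; p = √p² = 3.535187; φ = atan2(cos α + cos β, d − sin α − sin β) − atan2(2, p) = -0.619710 rad; t = (α − φ) mod 2π = 1.794259 rad, q = (β − φ) mod 2π = 4.386073 rad → L = 3.31·(1.794259 + 3.535187 + 4.386073) = 3.31·9.715519 = 32.158369 m
RLR: c = (6 − d² + 2cos(α−β) + 2d(sin α − sin β))/8 = -0.208431; p = 2π − arccos c = 4.502418 rad; φ = atan2(cos α − cos β, d − sin α + sin β) = 0.395206 rad; t = (α − φ + p/2) mod 2π = 3.030553 rad, q = (α − β − t + p) mod 2π = 5.163236 rad → L = 3.31·(3.030553 + 4.502418 + 5.163236) = 3.31·12.696208 = 42.024449 m
LRL: c = (6 − d² + 2cos(α−β) − 2d(sin α − sin β))/8 = -3.507445, |c| > 1 → infeasible
Shortest: RSR with L = 22.510064 m ≈ 22.5101 m

22.5101 m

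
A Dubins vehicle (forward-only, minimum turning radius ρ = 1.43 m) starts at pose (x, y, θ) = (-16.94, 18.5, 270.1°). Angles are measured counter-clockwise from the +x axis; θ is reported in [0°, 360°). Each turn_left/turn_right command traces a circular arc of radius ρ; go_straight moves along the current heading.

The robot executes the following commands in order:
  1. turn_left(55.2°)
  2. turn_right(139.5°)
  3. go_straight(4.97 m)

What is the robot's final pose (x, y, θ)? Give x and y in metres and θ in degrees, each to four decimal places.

(-21.9382, 14.2262, 185.8000°)

set_pose: (x, y, θ) = (-16.9400, 18.5000, 270.1000°), ρ = 1.43
turn_left(55.2°): centre at ρ to the left, rotate +55.2° → (-16.3241, 17.3268, 325.3000°)
turn_right(139.5°): centre at ρ to the right, rotate −139.5° → (-16.9936, 14.7285, 185.8000°)
go_straight(4.97): x += 4.97·cos θ, y += 4.97·sin θ → (-21.9382, 14.2262, 185.8000°)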